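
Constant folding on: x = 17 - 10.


17 - 10 = 7 at compile time
Optimized: x = 7


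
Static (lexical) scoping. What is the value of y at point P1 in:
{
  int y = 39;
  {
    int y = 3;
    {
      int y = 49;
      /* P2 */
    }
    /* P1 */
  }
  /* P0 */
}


y declared in the same block as P1
y = 3


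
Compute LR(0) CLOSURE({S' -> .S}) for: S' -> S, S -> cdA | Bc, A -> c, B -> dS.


Start: S' -> .S
For each item with dot before a nonterminal B, add B -> .γ for every B-production
Closure: [S' -> .S, S -> .cdA, S -> .Bc, B -> .dS]


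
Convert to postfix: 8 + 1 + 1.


Left to right (same or higher precedence on left)
Postfix: 8 1 + 1 +


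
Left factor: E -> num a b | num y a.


Common prefix: 'num'
Factored: E -> num E', E' -> a b | y a


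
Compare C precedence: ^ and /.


'/' is multiplicative (level 10); '^' is bitwise XOR (level 4)
Higher level binds tighter
'/' has higher precedence than '^'


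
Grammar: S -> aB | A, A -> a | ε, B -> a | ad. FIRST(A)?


Per alternative of A: FIRST(a) = {a}; FIRST(ε) = {ε}
FIRST(A) = {a, ε}


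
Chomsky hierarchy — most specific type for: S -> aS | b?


Right-linear: every RHS is a terminal or a terminal followed by one nonterminal
Classification: Type 3 (Regular)


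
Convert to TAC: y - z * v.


Break into single-operator statements:
t1 = z * v
t2 = y - t1


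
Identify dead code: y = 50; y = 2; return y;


first assignment to y is overwritten before any read
Dead: 'y = 50'


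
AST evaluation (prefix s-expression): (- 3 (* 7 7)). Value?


Evaluate inner: (* 7 7) = 49
Evaluate root: (- 3 49) = -46
Result: -46


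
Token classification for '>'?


Pattern: operator symbol
Type: OPERATOR


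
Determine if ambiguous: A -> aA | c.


right-linear, alternatives start with distinct terminals 'a' vs 'c': unique leftmost derivation
Unambiguous


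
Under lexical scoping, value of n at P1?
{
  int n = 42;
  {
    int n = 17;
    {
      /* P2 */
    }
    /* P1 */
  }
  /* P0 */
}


n declared in the same block as P1
n = 17


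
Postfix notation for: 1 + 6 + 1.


Left to right (same or higher precedence on left)
Postfix: 1 6 + 1 +


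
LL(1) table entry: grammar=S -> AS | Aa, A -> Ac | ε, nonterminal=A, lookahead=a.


For [A, a]: ε is nullable and 'a' ∈ FOLLOW(A)
Entry: A -> ε


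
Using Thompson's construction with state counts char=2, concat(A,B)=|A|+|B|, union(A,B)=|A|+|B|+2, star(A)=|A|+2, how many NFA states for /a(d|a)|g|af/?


Syntax tree has 6 char leaf(s), 3 union(s), 0 star(s)
chars contribute 6×2 = 12; each union adds +2; each star adds +2
Total: 12 + 6 + 0 = 18 states


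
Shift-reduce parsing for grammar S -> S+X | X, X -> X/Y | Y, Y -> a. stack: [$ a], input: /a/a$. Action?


'a' on top is the handle for Y -> a
Action: reduce (Y -> a)


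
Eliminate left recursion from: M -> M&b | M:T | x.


Left-recursive alternatives: M&b, M:T; non-recursive: x
Introduce M': M -> xM', M' -> &bM' | :TM' | ε


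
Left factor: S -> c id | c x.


Common prefix: 'c'
Factored: S -> c S', S' -> id | x


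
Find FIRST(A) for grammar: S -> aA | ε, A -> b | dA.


Per alternative of A: FIRST(b) = {b}; FIRST(dA) = {d}
FIRST(A) = {b, d}


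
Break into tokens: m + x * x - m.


Scan left to right, longest-match per lexeme
Tokens: ID(m), OP(+), ID(x), OP(*), ID(x), OP(-), ID(m)


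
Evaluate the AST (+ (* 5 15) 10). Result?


Evaluate inner: (* 5 15) = 75
Evaluate root: (+ 75 10) = 85
Result: 85


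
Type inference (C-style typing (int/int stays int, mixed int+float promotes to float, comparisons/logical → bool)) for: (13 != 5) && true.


Operand types: bool && bool
Rule: logical operators take bool operands and yield bool
Result type: bool


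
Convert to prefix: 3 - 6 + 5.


left-to-right (same/higher precedence on left): tree is (+ (- 3 6) 5)
Prefix: + - 3 6 5


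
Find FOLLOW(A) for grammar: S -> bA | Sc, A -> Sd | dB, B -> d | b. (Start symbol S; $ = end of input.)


$ ∈ FOLLOW(S). For each A -> αBβ: add FIRST(β)\{ε} to FOLLOW(B); if β nullable, add FOLLOW(A).
FOLLOW(A) = {$, c, d}


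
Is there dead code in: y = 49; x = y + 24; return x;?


y is read by x's definition; x is returned
No dead code


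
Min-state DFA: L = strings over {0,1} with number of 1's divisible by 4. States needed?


Track (count of 1) mod 4: states 0..3, accept at 0
Minimal DFA: 4 states


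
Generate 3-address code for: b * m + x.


Break into single-operator statements:
t1 = b * m
t2 = t1 + x


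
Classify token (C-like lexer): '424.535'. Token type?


Pattern: digits with a decimal point
Type: FLOAT_LITERAL


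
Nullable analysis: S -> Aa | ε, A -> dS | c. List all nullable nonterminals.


A nonterminal is nullable iff some alternative derives ε (directly, or every symbol in it is nullable)
Nullable: {S}


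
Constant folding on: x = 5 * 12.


5 * 12 = 60 at compile time
Optimized: x = 60


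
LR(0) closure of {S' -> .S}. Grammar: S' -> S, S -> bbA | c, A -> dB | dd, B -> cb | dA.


Start: S' -> .S
For each item with dot before a nonterminal B, add B -> .γ for every B-production
Closure: [S' -> .S, S -> .bbA, S -> .c]


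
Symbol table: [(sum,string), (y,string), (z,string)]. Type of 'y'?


Lookup 'y' → type string


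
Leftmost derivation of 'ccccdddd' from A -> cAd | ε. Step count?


Derivation: A => cAd => ccAdd => cccAddd => ccccAdddd => ccccdddd
Steps: 5


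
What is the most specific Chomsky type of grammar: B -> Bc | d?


Left-linear: every RHS is a terminal or one nonterminal followed by a terminal
Classification: Type 3 (Regular)


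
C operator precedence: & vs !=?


'!=' is equality (level 6); '&' is bitwise AND (level 5)
Higher level binds tighter
'!=' has higher precedence than '&'


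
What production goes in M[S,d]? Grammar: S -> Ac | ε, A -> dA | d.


For [S, d]: 'd' ∈ FIRST(Ac)
Entry: S -> Ac


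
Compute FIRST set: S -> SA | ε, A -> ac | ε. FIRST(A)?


Per alternative of A: FIRST(ac) = {a}; FIRST(ε) = {ε}
FIRST(A) = {a, ε}


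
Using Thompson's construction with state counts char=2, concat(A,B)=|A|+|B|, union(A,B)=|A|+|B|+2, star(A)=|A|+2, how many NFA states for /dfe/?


Syntax tree has 3 char leaf(s), 0 union(s), 0 star(s)
chars contribute 3×2 = 6; each union adds +2; each star adds +2
Total: 6 + 0 + 0 = 6 states


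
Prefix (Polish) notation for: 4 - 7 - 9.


left-to-right (same/higher precedence on left): tree is (- (- 4 7) 9)
Prefix: - - 4 7 9


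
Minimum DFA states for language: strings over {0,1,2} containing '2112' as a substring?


KMP-style automaton: 4 progress states + 1 absorbing accept = 5
Minimal DFA: 5 states


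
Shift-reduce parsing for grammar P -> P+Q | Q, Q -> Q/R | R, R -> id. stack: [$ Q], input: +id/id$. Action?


lookahead ∉ {/} so Q won't extend; reduce P -> Q
Action: reduce (P -> Q)


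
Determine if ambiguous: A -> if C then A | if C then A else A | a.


dangling else: 'if C then if C then a else a' parses two ways
Ambiguous


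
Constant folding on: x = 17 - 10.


17 - 10 = 7 at compile time
Optimized: x = 7


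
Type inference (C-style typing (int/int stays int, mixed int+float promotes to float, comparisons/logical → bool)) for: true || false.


Operand types: bool || bool
Rule: logical operators take bool operands and yield bool
Result type: bool


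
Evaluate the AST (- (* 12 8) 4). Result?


Evaluate inner: (* 12 8) = 96
Evaluate root: (- 96 4) = 92
Result: 92


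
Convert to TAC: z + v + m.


Break into single-operator statements:
t1 = z + v
t2 = t1 + m


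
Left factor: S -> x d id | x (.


Common prefix: 'x'
Factored: S -> x S', S' -> d id | (


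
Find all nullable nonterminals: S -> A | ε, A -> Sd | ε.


A nonterminal is nullable iff some alternative derives ε (directly, or every symbol in it is nullable)
Nullable: {A, S}


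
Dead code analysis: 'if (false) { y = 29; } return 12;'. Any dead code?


condition is constant false, so the whole block is unreachable
Dead: 'if (false) { y = 29; }'


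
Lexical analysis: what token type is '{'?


Pattern: delimiter/punctuation
Type: PUNCTUATION


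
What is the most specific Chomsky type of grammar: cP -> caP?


LHS has context (more than one symbol) and |LHS| ≤ |RHS|
Classification: Type 1 (Context-Sensitive)


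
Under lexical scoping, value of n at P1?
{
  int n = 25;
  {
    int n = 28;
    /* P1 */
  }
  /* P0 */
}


n declared in the same block as P1
n = 28


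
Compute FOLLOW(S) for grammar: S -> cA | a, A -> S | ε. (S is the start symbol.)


$ ∈ FOLLOW(S). For each A -> αBβ: add FIRST(β)\{ε} to FOLLOW(B); if β nullable, add FOLLOW(A).
FOLLOW(S) = {$}


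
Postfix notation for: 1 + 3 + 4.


Left to right (same or higher precedence on left)
Postfix: 1 3 + 4 +


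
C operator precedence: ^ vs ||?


'^' is bitwise XOR (level 4); '||' is logical OR (level 1)
Higher level binds tighter
'^' has higher precedence than '||'


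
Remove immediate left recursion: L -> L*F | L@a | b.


Left-recursive alternatives: L*F, L@a; non-recursive: b
Introduce L': L -> bL', L' -> *FL' | @aL' | ε


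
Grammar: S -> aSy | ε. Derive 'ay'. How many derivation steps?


Derivation: S => aSy => ay
Steps: 2


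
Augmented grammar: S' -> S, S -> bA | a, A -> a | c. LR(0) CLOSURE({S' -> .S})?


Start: S' -> .S
For each item with dot before a nonterminal B, add B -> .γ for every B-production
Closure: [S' -> .S, S -> .bA, S -> .a]


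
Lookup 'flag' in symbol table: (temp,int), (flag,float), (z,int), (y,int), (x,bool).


Lookup 'flag' → type float


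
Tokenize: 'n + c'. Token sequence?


Scan left to right, longest-match per lexeme
Tokens: ID(n), OP(+), ID(c)


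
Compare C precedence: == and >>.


'>>' is shift (level 8); '==' is equality (level 6)
Higher level binds tighter
'>>' has higher precedence than '=='


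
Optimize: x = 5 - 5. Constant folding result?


5 - 5 = 0 at compile time
Optimized: x = 0


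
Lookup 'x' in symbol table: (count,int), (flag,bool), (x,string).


Lookup 'x' → type string


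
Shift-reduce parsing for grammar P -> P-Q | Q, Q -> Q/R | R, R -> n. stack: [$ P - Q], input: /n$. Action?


'/' can extend Q; shift to build Q -> Q/R
Action: shift


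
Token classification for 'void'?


Pattern: reserved word
Type: KEYWORD


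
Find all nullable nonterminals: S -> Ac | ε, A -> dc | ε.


A nonterminal is nullable iff some alternative derives ε (directly, or every symbol in it is nullable)
Nullable: {A, S}


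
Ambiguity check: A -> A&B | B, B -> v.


precedence layered via separate nonterminal B: deterministic
Unambiguous


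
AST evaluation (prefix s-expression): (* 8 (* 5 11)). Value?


Evaluate inner: (* 5 11) = 55
Evaluate root: (* 8 55) = 440
Result: 440


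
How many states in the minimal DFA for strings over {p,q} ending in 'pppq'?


Track the longest suffix of input matching a prefix of 'pppq': 5 classes (prefixes of length 0..4)
Minimal DFA: 5 states


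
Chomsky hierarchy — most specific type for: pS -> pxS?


LHS has context (more than one symbol) and |LHS| ≤ |RHS|
Classification: Type 1 (Context-Sensitive)


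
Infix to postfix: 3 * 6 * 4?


Left to right (same or higher precedence on left)
Postfix: 3 6 * 4 *


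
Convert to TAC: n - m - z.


Break into single-operator statements:
t1 = n - m
t2 = t1 - z


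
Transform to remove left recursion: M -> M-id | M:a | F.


Left-recursive alternatives: M-id, M:a; non-recursive: F
Introduce M': M -> FM', M' -> -idM' | :aM' | ε


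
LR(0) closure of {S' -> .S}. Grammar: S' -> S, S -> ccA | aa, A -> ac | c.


Start: S' -> .S
For each item with dot before a nonterminal B, add B -> .γ for every B-production
Closure: [S' -> .S, S -> .ccA, S -> .aa]


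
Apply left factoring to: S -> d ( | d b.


Common prefix: 'd'
Factored: S -> d S', S' -> ( | b


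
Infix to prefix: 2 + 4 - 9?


left-to-right (same/higher precedence on left): tree is (- (+ 2 4) 9)
Prefix: - + 2 4 9


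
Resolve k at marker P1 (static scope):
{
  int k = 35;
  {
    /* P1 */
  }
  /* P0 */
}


P1's block does not declare k; resolves to the enclosing declaration at depth 0
k = 35


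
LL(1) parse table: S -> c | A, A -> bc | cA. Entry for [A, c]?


For [A, c]: 'c' ∈ FIRST(cA)
Entry: A -> cA


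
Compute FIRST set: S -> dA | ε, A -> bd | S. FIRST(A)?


Per alternative of A: FIRST(bd) = {b}; FIRST(S) = {d, ε}
FIRST(A) = {b, d, ε}


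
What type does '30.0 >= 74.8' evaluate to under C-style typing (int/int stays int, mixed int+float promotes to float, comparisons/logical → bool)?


Operand types: float >= float
Rule: comparison yields bool
Result type: bool


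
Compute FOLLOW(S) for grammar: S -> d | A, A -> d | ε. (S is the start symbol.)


$ ∈ FOLLOW(S). For each A -> αBβ: add FIRST(β)\{ε} to FOLLOW(B); if β nullable, add FOLLOW(A).
FOLLOW(S) = {$}


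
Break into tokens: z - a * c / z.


Scan left to right, longest-match per lexeme
Tokens: ID(z), OP(-), ID(a), OP(*), ID(c), OP(/), ID(z)


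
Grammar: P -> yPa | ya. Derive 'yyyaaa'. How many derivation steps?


Derivation: P => yPa => yyPaa => yyyaaa
Steps: 3


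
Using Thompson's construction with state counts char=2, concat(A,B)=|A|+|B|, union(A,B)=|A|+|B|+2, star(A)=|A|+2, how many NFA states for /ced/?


Syntax tree has 3 char leaf(s), 0 union(s), 0 star(s)
chars contribute 3×2 = 6; each union adds +2; each star adds +2
Total: 6 + 0 + 0 = 6 states


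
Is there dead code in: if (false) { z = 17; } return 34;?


condition is constant false, so the whole block is unreachable
Dead: 'if (false) { z = 17; }'


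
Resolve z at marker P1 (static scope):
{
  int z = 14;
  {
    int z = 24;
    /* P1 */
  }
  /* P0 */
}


z declared in the same block as P1
z = 24


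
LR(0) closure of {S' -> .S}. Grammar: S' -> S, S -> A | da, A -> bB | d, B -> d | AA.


Start: S' -> .S
For each item with dot before a nonterminal B, add B -> .γ for every B-production
Closure: [S' -> .S, S -> .A, S -> .da, A -> .bB, A -> .d]


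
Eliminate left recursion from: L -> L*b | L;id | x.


Left-recursive alternatives: L*b, L;id; non-recursive: x
Introduce L': L -> xL', L' -> *bL' | ;idL' | ε


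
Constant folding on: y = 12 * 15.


12 * 15 = 180 at compile time
Optimized: y = 180


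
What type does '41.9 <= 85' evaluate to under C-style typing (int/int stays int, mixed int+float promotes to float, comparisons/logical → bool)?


Operand types: float <= int
Rule: comparison yields bool
Result type: bool


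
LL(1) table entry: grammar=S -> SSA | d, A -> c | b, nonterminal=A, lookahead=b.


For [A, b]: 'b' ∈ FIRST(b)
Entry: A -> b


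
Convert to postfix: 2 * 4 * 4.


Left to right (same or higher precedence on left)
Postfix: 2 4 * 4 *


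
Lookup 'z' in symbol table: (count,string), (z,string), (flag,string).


Lookup 'z' → type string


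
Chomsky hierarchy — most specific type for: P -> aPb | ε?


Single nonterminal LHS, but a^n b^n is not regular
Classification: Type 2 (Context-Free)


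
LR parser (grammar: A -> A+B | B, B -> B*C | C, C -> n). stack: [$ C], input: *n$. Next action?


'C' (not preceded by B*) is the handle for B -> C
Action: reduce (B -> C)


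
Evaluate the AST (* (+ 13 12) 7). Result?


Evaluate inner: (+ 13 12) = 25
Evaluate root: (* 25 7) = 175
Result: 175


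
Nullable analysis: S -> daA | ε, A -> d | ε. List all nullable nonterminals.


A nonterminal is nullable iff some alternative derives ε (directly, or every symbol in it is nullable)
Nullable: {A, S}


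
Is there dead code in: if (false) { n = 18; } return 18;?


condition is constant false, so the whole block is unreachable
Dead: 'if (false) { n = 18; }'


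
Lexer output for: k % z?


Scan left to right, longest-match per lexeme
Tokens: ID(k), OP(%), ID(z)


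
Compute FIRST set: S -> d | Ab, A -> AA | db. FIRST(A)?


Per alternative of A: FIRST(AA) = {d}; FIRST(db) = {d}
FIRST(A) = {d}


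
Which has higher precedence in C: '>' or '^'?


'>' is relational (level 7); '^' is bitwise XOR (level 4)
Higher level binds tighter
'>' has higher precedence than '^'


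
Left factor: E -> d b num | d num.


Common prefix: 'd'
Factored: E -> d E', E' -> b num | num


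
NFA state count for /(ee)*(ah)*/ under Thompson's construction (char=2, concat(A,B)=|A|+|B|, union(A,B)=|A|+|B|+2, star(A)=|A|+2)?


Syntax tree has 4 char leaf(s), 0 union(s), 2 star(s)
chars contribute 4×2 = 8; each union adds +2; each star adds +2
Total: 8 + 0 + 4 = 12 states


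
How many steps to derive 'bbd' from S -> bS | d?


Derivation: S => bS => bbS => bbd
Steps: 3


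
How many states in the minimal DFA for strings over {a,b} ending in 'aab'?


Track the longest suffix of input matching a prefix of 'aab': 4 classes (prefixes of length 0..3)
Minimal DFA: 4 states


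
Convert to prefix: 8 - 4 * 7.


'*' binds tighter: tree is (- 8 (* 4 7))
Prefix: - 8 * 4 7


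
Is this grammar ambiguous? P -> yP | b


right-linear, alternatives start with distinct terminals 'y' vs 'b': unique leftmost derivation
Unambiguous


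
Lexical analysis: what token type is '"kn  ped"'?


Pattern: double-quoted sequence
Type: STRING_LITERAL


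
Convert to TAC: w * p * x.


Break into single-operator statements:
t1 = w * p
t2 = t1 * x


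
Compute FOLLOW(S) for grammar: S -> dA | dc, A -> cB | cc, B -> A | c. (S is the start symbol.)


$ ∈ FOLLOW(S). For each A -> αBβ: add FIRST(β)\{ε} to FOLLOW(B); if β nullable, add FOLLOW(A).
FOLLOW(S) = {$}


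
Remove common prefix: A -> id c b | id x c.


Common prefix: 'id'
Factored: A -> id A', A' -> c b | x c


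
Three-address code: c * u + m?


Break into single-operator statements:
t1 = c * u
t2 = t1 + m


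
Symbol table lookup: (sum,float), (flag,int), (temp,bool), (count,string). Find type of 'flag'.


Lookup 'flag' → type int


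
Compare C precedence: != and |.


'!=' is equality (level 6); '|' is bitwise OR (level 3)
Higher level binds tighter
'!=' has higher precedence than '|'


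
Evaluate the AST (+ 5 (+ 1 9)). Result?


Evaluate inner: (+ 1 9) = 10
Evaluate root: (+ 5 10) = 15
Result: 15


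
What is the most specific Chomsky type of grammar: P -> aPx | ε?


Single nonterminal LHS, but a^n x^n is not regular
Classification: Type 2 (Context-Free)


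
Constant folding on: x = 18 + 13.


18 + 13 = 31 at compile time
Optimized: x = 31


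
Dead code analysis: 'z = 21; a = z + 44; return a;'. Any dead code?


z is read by a's definition; a is returned
No dead code


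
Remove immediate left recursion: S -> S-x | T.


Left-recursive alternatives: S-x; non-recursive: T
Introduce S': S -> TS', S' -> -xS' | ε


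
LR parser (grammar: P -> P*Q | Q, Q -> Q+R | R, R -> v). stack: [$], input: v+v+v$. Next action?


no handle on stack; shift 'v'
Action: shift


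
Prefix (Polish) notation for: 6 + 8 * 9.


'*' binds tighter: tree is (+ 6 (* 8 9))
Prefix: + 6 * 8 9


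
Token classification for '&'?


Pattern: operator symbol
Type: OPERATOR


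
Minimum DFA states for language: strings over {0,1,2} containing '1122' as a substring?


KMP-style automaton: 4 progress states + 1 absorbing accept = 5
Minimal DFA: 5 states


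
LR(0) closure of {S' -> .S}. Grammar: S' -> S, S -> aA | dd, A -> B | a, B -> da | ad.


Start: S' -> .S
For each item with dot before a nonterminal B, add B -> .γ for every B-production
Closure: [S' -> .S, S -> .aA, S -> .dd]


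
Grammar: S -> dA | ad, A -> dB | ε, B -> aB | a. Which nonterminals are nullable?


A nonterminal is nullable iff some alternative derives ε (directly, or every symbol in it is nullable)
Nullable: {A}


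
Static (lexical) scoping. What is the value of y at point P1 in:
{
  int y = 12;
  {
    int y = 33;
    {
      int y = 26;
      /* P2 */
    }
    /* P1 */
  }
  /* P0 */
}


y declared in the same block as P1
y = 33


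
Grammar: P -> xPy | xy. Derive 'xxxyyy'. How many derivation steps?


Derivation: P => xPy => xxPyy => xxxyyy
Steps: 3


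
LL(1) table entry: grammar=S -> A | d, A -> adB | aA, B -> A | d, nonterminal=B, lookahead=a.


For [B, a]: 'a' ∈ FIRST(A)
Entry: B -> A


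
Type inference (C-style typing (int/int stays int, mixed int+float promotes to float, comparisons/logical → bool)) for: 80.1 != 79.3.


Operand types: float != float
Rule: comparison yields bool
Result type: bool


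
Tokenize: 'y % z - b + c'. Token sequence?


Scan left to right, longest-match per lexeme
Tokens: ID(y), OP(%), ID(z), OP(-), ID(b), OP(+), ID(c)


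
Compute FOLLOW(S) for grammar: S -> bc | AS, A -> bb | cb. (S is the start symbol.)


$ ∈ FOLLOW(S). For each A -> αBβ: add FIRST(β)\{ε} to FOLLOW(B); if β nullable, add FOLLOW(A).
FOLLOW(S) = {$}


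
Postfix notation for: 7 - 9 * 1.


* has higher precedence, evaluate 9*1 first
Postfix: 7 9 1 * -


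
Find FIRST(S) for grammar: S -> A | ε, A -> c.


Per alternative of S: FIRST(A) = {c}; FIRST(ε) = {ε}
FIRST(S) = {c, ε}


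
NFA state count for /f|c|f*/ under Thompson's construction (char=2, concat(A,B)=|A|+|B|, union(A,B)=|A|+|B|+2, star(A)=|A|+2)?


Syntax tree has 3 char leaf(s), 2 union(s), 1 star(s)
chars contribute 3×2 = 6; each union adds +2; each star adds +2
Total: 6 + 4 + 2 = 12 states


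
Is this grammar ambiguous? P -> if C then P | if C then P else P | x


dangling else: 'if C then if C then x else x' parses two ways
Ambiguous


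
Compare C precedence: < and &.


'<' is relational (level 7); '&' is bitwise AND (level 5)
Higher level binds tighter
'<' has higher precedence than '&'


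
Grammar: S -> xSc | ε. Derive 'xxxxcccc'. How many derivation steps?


Derivation: S => xSc => xxScc => xxxSccc => xxxxScccc => xxxxcccc
Steps: 5


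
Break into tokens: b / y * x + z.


Scan left to right, longest-match per lexeme
Tokens: ID(b), OP(/), ID(y), OP(*), ID(x), OP(+), ID(z)


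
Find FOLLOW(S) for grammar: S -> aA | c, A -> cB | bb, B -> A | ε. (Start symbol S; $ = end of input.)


$ ∈ FOLLOW(S). For each A -> αBβ: add FIRST(β)\{ε} to FOLLOW(B); if β nullable, add FOLLOW(A).
FOLLOW(S) = {$}


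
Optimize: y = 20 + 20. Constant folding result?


20 + 20 = 40 at compile time
Optimized: y = 40


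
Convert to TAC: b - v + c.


Break into single-operator statements:
t1 = b - v
t2 = t1 + c


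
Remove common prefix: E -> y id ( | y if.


Common prefix: 'y'
Factored: E -> y E', E' -> id ( | if


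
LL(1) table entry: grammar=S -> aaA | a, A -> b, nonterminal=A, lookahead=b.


For [A, b]: 'b' ∈ FIRST(b)
Entry: A -> b


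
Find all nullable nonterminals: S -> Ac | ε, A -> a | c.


A nonterminal is nullable iff some alternative derives ε (directly, or every symbol in it is nullable)
Nullable: {S}


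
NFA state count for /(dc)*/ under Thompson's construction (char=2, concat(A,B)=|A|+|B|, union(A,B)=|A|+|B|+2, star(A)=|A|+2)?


Syntax tree has 2 char leaf(s), 0 union(s), 1 star(s)
chars contribute 2×2 = 4; each union adds +2; each star adds +2
Total: 4 + 0 + 2 = 6 states


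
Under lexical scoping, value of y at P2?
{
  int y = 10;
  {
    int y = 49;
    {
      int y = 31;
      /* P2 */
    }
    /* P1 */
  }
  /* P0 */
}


y declared in the same block as P2
y = 31


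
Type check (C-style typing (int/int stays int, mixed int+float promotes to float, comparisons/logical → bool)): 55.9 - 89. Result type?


Operand types: float - int
Rule: mixed int/float promotes to float; int/int stays int
Result type: float


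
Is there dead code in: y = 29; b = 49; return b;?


y is assigned but never read
Dead: 'y = 29'


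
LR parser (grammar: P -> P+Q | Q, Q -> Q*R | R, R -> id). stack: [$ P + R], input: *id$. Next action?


'R' (not preceded by Q*) is the handle for Q -> R
Action: reduce (Q -> R)


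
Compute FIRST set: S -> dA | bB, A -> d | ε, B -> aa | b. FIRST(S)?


Per alternative of S: FIRST(dA) = {d}; FIRST(bB) = {b}
FIRST(S) = {b, d}


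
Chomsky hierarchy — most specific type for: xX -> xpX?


LHS has context (more than one symbol) and |LHS| ≤ |RHS|
Classification: Type 1 (Context-Sensitive)


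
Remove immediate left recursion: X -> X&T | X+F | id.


Left-recursive alternatives: X&T, X+F; non-recursive: id
Introduce X': X -> idX', X' -> &TX' | +FX' | ε


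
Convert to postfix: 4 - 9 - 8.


Left to right (same or higher precedence on left)
Postfix: 4 9 - 8 -


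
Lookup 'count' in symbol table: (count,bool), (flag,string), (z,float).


Lookup 'count' → type bool


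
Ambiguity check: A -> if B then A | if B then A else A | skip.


dangling else: 'if B then if B then skip else skip' parses two ways
Ambiguous


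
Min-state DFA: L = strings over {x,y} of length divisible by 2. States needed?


Track length mod 2: states 0..1, accept at 0
Minimal DFA: 2 states


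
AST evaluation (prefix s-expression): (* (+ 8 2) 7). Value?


Evaluate inner: (+ 8 2) = 10
Evaluate root: (* 10 7) = 70
Result: 70


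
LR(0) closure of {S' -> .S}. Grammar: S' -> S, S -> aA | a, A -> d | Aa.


Start: S' -> .S
For each item with dot before a nonterminal B, add B -> .γ for every B-production
Closure: [S' -> .S, S -> .aA, S -> .a]


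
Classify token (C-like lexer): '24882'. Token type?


Pattern: digits only
Type: INTEGER_LITERAL


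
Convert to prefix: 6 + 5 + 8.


left-to-right (same/higher precedence on left): tree is (+ (+ 6 5) 8)
Prefix: + + 6 5 8


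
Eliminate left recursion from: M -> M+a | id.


Left-recursive alternatives: M+a; non-recursive: id
Introduce M': M -> idM', M' -> +aM' | ε


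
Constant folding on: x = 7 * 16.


7 * 16 = 112 at compile time
Optimized: x = 112


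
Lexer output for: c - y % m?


Scan left to right, longest-match per lexeme
Tokens: ID(c), OP(-), ID(y), OP(%), ID(m)


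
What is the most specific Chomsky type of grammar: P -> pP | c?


Right-linear: every RHS is a terminal or a terminal followed by one nonterminal
Classification: Type 3 (Regular)


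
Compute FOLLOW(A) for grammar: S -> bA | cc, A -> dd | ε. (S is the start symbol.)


$ ∈ FOLLOW(S). For each A -> αBβ: add FIRST(β)\{ε} to FOLLOW(B); if β nullable, add FOLLOW(A).
FOLLOW(A) = {$}


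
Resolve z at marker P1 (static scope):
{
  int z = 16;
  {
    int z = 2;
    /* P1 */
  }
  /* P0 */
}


z declared in the same block as P1
z = 2


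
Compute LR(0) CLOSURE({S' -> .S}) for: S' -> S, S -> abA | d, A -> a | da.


Start: S' -> .S
For each item with dot before a nonterminal B, add B -> .γ for every B-production
Closure: [S' -> .S, S -> .abA, S -> .d]


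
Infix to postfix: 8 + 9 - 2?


Left to right (same or higher precedence on left)
Postfix: 8 9 + 2 -


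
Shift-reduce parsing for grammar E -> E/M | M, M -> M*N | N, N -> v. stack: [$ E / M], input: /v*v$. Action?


handle 'E/M' on top; lookahead ∈ FOLLOW(E) = {/, $}
Action: reduce (E -> E/M)


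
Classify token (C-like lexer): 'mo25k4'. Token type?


Pattern: letter/underscore followed by alphanumerics, not a keyword
Type: IDENTIFIER


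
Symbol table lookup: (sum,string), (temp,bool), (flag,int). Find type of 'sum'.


Lookup 'sum' → type string


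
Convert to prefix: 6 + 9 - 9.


left-to-right (same/higher precedence on left): tree is (- (+ 6 9) 9)
Prefix: - + 6 9 9


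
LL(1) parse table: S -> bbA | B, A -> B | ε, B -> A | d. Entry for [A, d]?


For [A, d]: 'd' ∈ FIRST(B)
Entry: A -> B


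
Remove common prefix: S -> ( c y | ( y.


Common prefix: '('
Factored: S -> ( S', S' -> c y | y


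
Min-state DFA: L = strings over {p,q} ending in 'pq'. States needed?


Track the longest suffix of input matching a prefix of 'pq': 3 classes (prefixes of length 0..2)
Minimal DFA: 3 states


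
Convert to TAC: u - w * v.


Break into single-operator statements:
t1 = w * v
t2 = u - t1


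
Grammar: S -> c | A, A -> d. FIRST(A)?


Per alternative of A: FIRST(d) = {d}
FIRST(A) = {d}


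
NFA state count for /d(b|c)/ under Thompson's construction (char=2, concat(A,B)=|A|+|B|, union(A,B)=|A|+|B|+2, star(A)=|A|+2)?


Syntax tree has 3 char leaf(s), 1 union(s), 0 star(s)
chars contribute 3×2 = 6; each union adds +2; each star adds +2
Total: 6 + 2 + 0 = 8 states


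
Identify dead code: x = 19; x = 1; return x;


first assignment to x is overwritten before any read
Dead: 'x = 19'


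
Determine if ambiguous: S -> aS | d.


right-linear, alternatives start with distinct terminals 'a' vs 'd': unique leftmost derivation
Unambiguous


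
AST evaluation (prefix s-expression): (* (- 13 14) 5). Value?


Evaluate inner: (- 13 14) = -1
Evaluate root: (* -1 5) = -5
Result: -5


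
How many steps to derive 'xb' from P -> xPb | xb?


Derivation: P => xb
Steps: 1


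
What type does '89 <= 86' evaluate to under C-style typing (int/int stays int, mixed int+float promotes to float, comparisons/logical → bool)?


Operand types: int <= int
Rule: comparison yields bool
Result type: bool


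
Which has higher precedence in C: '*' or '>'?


'*' is multiplicative (level 10); '>' is relational (level 7)
Higher level binds tighter
'*' has higher precedence than '>'


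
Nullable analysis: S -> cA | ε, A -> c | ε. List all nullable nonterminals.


A nonterminal is nullable iff some alternative derives ε (directly, or every symbol in it is nullable)
Nullable: {A, S}


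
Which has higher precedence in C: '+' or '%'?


'%' is multiplicative (level 10); '+' is additive (level 9)
Higher level binds tighter
'%' has higher precedence than '+'


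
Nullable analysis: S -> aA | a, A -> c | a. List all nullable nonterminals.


A nonterminal is nullable iff some alternative derives ε (directly, or every symbol in it is nullable)
Nullable: {}


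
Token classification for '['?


Pattern: delimiter/punctuation
Type: PUNCTUATION


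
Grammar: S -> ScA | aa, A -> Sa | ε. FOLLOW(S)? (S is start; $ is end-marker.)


$ ∈ FOLLOW(S). For each A -> αBβ: add FIRST(β)\{ε} to FOLLOW(B); if β nullable, add FOLLOW(A).
FOLLOW(S) = {$, a, c}


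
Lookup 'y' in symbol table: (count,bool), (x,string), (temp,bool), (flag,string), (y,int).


Lookup 'y' → type int


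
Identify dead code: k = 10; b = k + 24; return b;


k is read by b's definition; b is returned
No dead code


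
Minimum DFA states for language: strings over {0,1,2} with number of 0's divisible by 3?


Track (count of 0) mod 3: states 0..2, accept at 0
Minimal DFA: 3 states


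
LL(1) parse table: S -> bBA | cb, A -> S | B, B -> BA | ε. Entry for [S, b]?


For [S, b]: 'b' ∈ FIRST(bBA)
Entry: S -> bBA


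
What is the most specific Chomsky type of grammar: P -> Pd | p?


Left-linear: every RHS is a terminal or one nonterminal followed by a terminal
Classification: Type 3 (Regular)


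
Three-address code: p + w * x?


Break into single-operator statements:
t1 = w * x
t2 = p + t1


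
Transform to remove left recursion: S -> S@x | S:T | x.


Left-recursive alternatives: S@x, S:T; non-recursive: x
Introduce S': S -> xS', S' -> @xS' | :TS' | ε


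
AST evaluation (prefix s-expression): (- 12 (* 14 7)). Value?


Evaluate inner: (* 14 7) = 98
Evaluate root: (- 12 98) = -86
Result: -86


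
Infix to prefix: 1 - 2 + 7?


left-to-right (same/higher precedence on left): tree is (+ (- 1 2) 7)
Prefix: + - 1 2 7


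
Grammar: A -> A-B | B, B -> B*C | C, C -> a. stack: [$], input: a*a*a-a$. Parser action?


no handle on stack; shift 'a'
Action: shift


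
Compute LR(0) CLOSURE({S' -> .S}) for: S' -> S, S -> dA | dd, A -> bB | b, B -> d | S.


Start: S' -> .S
For each item with dot before a nonterminal B, add B -> .γ for every B-production
Closure: [S' -> .S, S -> .dA, S -> .dd]


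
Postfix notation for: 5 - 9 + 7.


Left to right (same or higher precedence on left)
Postfix: 5 9 - 7 +


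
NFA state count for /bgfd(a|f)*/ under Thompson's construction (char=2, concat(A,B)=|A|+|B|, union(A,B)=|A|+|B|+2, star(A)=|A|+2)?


Syntax tree has 6 char leaf(s), 1 union(s), 1 star(s)
chars contribute 6×2 = 12; each union adds +2; each star adds +2
Total: 12 + 2 + 2 = 16 states


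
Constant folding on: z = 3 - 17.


3 - 17 = -14 at compile time
Optimized: z = -14


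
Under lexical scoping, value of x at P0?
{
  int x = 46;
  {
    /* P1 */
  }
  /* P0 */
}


x declared in the same block as P0
x = 46


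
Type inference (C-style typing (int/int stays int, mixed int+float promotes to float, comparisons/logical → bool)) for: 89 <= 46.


Operand types: int <= int
Rule: comparison yields bool
Result type: bool


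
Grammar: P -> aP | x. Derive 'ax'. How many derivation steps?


Derivation: P => aP => ax
Steps: 2


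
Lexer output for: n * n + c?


Scan left to right, longest-match per lexeme
Tokens: ID(n), OP(*), ID(n), OP(+), ID(c)


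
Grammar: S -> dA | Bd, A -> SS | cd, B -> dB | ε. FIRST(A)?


Per alternative of A: FIRST(SS) = {d}; FIRST(cd) = {c}
FIRST(A) = {c, d}


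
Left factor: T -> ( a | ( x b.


Common prefix: '('
Factored: T -> ( T', T' -> a | x b


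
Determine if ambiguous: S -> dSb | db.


balanced d^n…b^n: each string has a unique parse
Unambiguous


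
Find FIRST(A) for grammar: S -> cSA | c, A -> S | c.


Per alternative of A: FIRST(S) = {c}; FIRST(c) = {c}
FIRST(A) = {c}


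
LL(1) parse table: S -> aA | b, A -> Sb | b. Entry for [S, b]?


For [S, b]: 'b' ∈ FIRST(b)
Entry: S -> b


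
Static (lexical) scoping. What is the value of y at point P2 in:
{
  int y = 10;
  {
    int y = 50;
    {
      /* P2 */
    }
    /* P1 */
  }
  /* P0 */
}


P2's block does not declare y; resolves to the enclosing declaration at depth 1
y = 50


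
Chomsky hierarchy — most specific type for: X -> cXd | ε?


Single nonterminal LHS, but c^n d^n is not regular
Classification: Type 2 (Context-Free)


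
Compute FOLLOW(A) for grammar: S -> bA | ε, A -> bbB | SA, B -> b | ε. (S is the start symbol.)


$ ∈ FOLLOW(S). For each A -> αBβ: add FIRST(β)\{ε} to FOLLOW(B); if β nullable, add FOLLOW(A).
FOLLOW(A) = {$, b}


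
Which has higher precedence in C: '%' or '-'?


'%' is multiplicative (level 10); '-' is additive (level 9)
Higher level binds tighter
'%' has higher precedence than '-'


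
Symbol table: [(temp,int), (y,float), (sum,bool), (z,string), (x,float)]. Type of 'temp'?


Lookup 'temp' → type int


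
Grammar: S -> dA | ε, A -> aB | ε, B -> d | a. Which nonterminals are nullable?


A nonterminal is nullable iff some alternative derives ε (directly, or every symbol in it is nullable)
Nullable: {A, S}


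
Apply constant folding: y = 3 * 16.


3 * 16 = 48 at compile time
Optimized: y = 48


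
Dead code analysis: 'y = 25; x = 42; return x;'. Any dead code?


y is assigned but never read
Dead: 'y = 25'


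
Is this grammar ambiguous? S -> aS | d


right-linear, alternatives start with distinct terminals 'a' vs 'd': unique leftmost derivation
Unambiguous


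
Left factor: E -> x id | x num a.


Common prefix: 'x'
Factored: E -> x E', E' -> id | num a


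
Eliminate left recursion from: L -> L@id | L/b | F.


Left-recursive alternatives: L@id, L/b; non-recursive: F
Introduce L': L -> FL', L' -> @idL' | /bL' | ε


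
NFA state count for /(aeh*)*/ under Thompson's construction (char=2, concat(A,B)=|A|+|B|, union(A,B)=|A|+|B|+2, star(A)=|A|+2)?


Syntax tree has 3 char leaf(s), 0 union(s), 2 star(s)
chars contribute 3×2 = 6; each union adds +2; each star adds +2
Total: 6 + 0 + 4 = 10 states


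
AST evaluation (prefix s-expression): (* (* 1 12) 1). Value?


Evaluate inner: (* 1 12) = 12
Evaluate root: (* 12 1) = 12
Result: 12


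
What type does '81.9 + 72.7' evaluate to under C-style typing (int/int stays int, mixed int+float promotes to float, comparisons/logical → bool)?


Operand types: float + float
Rule: mixed int/float promotes to float; int/int stays int
Result type: float


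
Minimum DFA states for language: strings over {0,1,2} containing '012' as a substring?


KMP-style automaton: 3 progress states + 1 absorbing accept = 4
Minimal DFA: 4 states


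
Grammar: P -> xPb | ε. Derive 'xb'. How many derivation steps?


Derivation: P => xPb => xb
Steps: 2


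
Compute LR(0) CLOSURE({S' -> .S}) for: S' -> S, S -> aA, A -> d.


Start: S' -> .S
For each item with dot before a nonterminal B, add B -> .γ for every B-production
Closure: [S' -> .S, S -> .aA]


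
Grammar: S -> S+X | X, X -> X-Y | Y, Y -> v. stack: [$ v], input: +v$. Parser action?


'v' on top is the handle for Y -> v
Action: reduce (Y -> v)


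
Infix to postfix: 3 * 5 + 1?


Left to right (same or higher precedence on left)
Postfix: 3 5 * 1 +


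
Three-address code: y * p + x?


Break into single-operator statements:
t1 = y * p
t2 = t1 + x


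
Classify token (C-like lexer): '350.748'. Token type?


Pattern: digits with a decimal point
Type: FLOAT_LITERAL


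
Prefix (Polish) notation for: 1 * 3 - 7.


left-to-right (same/higher precedence on left): tree is (- (* 1 3) 7)
Prefix: - * 1 3 7


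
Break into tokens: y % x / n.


Scan left to right, longest-match per lexeme
Tokens: ID(y), OP(%), ID(x), OP(/), ID(n)


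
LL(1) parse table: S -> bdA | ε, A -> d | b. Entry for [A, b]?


For [A, b]: 'b' ∈ FIRST(b)
Entry: A -> b


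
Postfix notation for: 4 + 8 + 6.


Left to right (same or higher precedence on left)
Postfix: 4 8 + 6 +


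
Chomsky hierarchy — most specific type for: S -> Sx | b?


Left-linear: every RHS is a terminal or one nonterminal followed by a terminal
Classification: Type 3 (Regular)


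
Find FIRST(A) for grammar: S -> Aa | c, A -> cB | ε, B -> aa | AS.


Per alternative of A: FIRST(cB) = {c}; FIRST(ε) = {ε}
FIRST(A) = {c, ε}


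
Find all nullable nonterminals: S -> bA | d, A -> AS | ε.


A nonterminal is nullable iff some alternative derives ε (directly, or every symbol in it is nullable)
Nullable: {A}


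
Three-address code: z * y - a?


Break into single-operator statements:
t1 = z * y
t2 = t1 - a


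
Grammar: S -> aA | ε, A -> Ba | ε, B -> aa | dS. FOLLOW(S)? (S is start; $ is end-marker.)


$ ∈ FOLLOW(S). For each A -> αBβ: add FIRST(β)\{ε} to FOLLOW(B); if β nullable, add FOLLOW(A).
FOLLOW(S) = {$, a}


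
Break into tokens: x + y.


Scan left to right, longest-match per lexeme
Tokens: ID(x), OP(+), ID(y)


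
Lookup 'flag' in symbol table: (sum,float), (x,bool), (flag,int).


Lookup 'flag' → type int


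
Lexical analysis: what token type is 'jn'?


Pattern: letter/underscore followed by alphanumerics, not a keyword
Type: IDENTIFIER


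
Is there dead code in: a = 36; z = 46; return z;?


a is assigned but never read
Dead: 'a = 36'
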